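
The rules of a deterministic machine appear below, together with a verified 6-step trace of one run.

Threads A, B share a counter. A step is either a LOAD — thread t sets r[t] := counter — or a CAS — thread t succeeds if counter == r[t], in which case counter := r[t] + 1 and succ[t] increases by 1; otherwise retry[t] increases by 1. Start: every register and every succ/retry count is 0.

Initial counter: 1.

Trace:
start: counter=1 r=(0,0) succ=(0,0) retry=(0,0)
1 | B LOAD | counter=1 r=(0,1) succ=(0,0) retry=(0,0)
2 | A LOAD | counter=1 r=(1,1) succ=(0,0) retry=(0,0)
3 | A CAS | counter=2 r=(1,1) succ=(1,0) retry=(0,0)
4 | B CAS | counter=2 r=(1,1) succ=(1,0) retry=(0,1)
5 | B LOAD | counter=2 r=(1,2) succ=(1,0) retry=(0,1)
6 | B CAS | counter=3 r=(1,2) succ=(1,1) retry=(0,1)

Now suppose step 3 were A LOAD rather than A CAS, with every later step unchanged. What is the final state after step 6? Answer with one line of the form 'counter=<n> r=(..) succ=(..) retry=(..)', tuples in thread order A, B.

(re-executing from step 3 with the substitution; state before step 3: counter=1 r=(1,1) succ=(0,0) retry=(0,0))
3 | A LOAD | counter=1 r=(1,1) succ=(0,0) retry=(0,0)
4 | B CAS | counter=2 r=(1,1) succ=(0,1) retry=(0,0)
5 | B LOAD | counter=2 r=(1,2) succ=(0,1) retry=(0,0)
6 | B CAS | counter=3 r=(1,2) succ=(0,2) retry=(0,0)

counter=3 r=(1,2) succ=(0,2) retry=(0,0)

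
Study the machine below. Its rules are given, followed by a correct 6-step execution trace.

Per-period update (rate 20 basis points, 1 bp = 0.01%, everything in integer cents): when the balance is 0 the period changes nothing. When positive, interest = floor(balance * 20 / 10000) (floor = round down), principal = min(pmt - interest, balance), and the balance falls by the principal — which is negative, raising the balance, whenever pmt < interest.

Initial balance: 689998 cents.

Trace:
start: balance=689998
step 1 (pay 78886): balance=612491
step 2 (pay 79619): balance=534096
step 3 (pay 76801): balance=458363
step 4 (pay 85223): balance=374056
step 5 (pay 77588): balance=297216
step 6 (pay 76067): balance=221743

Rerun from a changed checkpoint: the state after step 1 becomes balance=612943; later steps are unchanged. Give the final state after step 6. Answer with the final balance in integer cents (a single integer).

222200

state after step 1 := balance=612943
step 2 (pay 79619): balance=534549
step 3 (pay 76801): balance=458817
step 4 (pay 85223): balance=374511
step 5 (pay 77588): balance=297672
step 6 (pay 76067): balance=222200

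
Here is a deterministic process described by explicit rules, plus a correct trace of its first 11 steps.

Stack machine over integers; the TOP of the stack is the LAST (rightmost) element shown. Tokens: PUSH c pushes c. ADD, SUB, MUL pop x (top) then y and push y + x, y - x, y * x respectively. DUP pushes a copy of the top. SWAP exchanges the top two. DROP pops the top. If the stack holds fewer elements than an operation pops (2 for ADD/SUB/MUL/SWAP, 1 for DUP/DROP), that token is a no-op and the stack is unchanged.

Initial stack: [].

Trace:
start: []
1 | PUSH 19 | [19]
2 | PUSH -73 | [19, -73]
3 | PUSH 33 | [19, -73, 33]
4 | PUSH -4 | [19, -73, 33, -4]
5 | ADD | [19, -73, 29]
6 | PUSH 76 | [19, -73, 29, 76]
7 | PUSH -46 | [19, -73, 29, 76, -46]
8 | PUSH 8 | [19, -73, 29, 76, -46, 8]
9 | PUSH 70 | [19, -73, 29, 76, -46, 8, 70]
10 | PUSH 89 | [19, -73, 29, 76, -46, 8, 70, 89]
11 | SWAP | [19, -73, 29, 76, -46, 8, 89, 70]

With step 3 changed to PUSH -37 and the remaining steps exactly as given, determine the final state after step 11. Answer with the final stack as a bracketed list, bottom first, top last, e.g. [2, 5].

(re-executing from step 3 with the substitution; state before step 3: [19, -73])
3 | PUSH -37 | [19, -73, -37]
4 | PUSH -4 | [19, -73, -37, -4]
5 | ADD | [19, -73, -41]
6 | PUSH 76 | [19, -73, -41, 76]
7 | PUSH -46 | [19, -73, -41, 76, -46]
8 | PUSH 8 | [19, -73, -41, 76, -46, 8]
9 | PUSH 70 | [19, -73, -41, 76, -46, 8, 70]
10 | PUSH 89 | [19, -73, -41, 76, -46, 8, 70, 89]
11 | SWAP | [19, -73, -41, 76, -46, 8, 89, 70]

[19, -73, -41, 76, -46, 8, 89, 70]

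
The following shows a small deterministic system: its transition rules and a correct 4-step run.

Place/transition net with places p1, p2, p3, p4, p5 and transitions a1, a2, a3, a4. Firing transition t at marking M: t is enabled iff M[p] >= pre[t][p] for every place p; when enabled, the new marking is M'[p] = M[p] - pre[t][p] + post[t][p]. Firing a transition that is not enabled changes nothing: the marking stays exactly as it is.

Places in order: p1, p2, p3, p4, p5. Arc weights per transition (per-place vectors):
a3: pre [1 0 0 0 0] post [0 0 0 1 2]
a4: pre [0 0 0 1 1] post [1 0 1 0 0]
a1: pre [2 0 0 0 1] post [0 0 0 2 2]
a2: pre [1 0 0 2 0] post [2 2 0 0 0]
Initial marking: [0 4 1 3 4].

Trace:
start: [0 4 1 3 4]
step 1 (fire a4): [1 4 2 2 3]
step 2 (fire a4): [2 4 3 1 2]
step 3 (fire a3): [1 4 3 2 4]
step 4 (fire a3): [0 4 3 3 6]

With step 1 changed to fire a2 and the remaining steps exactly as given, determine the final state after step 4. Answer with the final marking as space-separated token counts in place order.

0 4 2 3 5

(re-executing from step 1 with the substitution; state before step 1: [0 4 1 3 4])
step 1 (fire a2): [0 4 1 3 4]
step 2 (fire a4): [1 4 2 2 3]
step 3 (fire a3): [0 4 2 3 5]
step 4 (fire a3): [0 4 2 3 5]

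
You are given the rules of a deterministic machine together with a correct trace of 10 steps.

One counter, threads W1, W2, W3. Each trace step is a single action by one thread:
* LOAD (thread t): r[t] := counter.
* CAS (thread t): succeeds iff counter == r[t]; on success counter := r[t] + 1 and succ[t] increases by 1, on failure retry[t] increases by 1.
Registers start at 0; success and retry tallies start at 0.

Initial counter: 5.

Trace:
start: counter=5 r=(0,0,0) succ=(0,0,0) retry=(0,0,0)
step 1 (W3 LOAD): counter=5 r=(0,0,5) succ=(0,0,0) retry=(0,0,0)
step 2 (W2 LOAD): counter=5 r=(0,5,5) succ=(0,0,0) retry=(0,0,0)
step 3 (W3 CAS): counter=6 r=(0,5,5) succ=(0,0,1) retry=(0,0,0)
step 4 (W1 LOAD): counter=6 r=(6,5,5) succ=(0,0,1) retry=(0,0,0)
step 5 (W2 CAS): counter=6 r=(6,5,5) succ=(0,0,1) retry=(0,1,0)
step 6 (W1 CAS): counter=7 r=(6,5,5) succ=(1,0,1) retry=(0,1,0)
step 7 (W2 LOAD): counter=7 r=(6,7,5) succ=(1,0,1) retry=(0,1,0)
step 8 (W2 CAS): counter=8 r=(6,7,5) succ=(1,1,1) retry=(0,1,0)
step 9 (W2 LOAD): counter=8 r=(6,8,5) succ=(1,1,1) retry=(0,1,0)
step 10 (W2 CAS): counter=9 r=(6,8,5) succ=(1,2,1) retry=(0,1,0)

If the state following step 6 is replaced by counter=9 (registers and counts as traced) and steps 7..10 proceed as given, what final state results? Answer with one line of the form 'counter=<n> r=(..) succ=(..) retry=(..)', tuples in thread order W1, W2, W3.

state after step 6 := counter=9 r=(6,5,5) succ=(1,0,1) retry=(0,1,0)
step 7 (W2 LOAD): counter=9 r=(6,9,5) succ=(1,0,1) retry=(0,1,0)
step 8 (W2 CAS): counter=10 r=(6,9,5) succ=(1,1,1) retry=(0,1,0)
step 9 (W2 LOAD): counter=10 r=(6,10,5) succ=(1,1,1) retry=(0,1,0)
step 10 (W2 CAS): counter=11 r=(6,10,5) succ=(1,2,1) retry=(0,1,0)

counter=11 r=(6,10,5) succ=(1,2,1) retry=(0,1,0)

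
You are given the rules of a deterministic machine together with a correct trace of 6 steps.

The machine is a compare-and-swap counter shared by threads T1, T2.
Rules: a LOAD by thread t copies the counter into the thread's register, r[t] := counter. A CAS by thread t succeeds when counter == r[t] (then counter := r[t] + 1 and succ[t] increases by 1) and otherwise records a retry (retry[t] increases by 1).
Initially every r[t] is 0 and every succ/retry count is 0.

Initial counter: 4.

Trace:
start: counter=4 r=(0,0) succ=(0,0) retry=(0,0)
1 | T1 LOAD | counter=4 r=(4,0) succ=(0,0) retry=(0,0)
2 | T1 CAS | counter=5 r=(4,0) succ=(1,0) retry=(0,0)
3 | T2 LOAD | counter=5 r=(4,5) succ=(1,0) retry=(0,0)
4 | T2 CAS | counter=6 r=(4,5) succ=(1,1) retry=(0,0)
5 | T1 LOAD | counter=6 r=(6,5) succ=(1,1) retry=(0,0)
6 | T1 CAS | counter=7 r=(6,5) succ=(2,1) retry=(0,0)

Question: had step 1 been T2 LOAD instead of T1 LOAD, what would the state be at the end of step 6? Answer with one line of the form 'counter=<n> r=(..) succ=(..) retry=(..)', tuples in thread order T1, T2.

(re-executing from step 1 with the substitution; state before step 1: counter=4 r=(0,0) succ=(0,0) retry=(0,0))
1 | T2 LOAD | counter=4 r=(0,4) succ=(0,0) retry=(0,0)
2 | T1 CAS | counter=4 r=(0,4) succ=(0,0) retry=(1,0)
3 | T2 LOAD | counter=4 r=(0,4) succ=(0,0) retry=(1,0)
4 | T2 CAS | counter=5 r=(0,4) succ=(0,1) retry=(1,0)
5 | T1 LOAD | counter=5 r=(5,4) succ=(0,1) retry=(1,0)
6 | T1 CAS | counter=6 r=(5,4) succ=(1,1) retry=(1,0)

counter=6 r=(5,4) succ=(1,1) retry=(1,0)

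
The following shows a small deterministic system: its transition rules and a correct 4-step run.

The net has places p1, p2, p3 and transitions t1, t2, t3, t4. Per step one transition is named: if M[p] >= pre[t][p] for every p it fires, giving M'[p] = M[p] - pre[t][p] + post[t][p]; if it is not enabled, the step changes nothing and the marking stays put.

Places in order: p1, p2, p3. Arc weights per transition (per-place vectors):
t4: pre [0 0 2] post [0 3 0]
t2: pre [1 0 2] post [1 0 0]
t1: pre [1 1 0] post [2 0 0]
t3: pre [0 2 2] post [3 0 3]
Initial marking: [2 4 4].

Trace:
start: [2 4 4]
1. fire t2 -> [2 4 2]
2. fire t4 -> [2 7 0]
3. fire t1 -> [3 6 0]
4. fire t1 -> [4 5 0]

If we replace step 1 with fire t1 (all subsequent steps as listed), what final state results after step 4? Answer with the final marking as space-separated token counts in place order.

5 4 2

(re-executing from step 1 with the substitution; state before step 1: [2 4 4])
1. fire t1 -> [3 3 4]
2. fire t4 -> [3 6 2]
3. fire t1 -> [4 5 2]
4. fire t1 -> [5 4 2]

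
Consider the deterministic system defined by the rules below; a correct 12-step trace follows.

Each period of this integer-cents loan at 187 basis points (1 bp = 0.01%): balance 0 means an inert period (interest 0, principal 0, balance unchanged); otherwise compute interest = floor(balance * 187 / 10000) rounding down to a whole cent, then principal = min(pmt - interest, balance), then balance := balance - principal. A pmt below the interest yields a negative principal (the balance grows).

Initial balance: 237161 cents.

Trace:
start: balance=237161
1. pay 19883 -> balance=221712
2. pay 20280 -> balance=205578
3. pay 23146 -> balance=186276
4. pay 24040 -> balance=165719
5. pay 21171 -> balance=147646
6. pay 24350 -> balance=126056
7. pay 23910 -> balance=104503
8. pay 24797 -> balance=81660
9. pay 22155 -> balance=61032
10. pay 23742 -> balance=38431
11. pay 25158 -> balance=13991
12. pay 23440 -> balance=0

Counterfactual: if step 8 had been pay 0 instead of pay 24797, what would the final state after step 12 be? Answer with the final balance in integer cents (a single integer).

(re-executing from step 8 with the substitution; state before step 8: balance=104503)
8. pay 0 -> balance=106457
9. pay 22155 -> balance=86292
10. pay 23742 -> balance=64163
11. pay 25158 -> balance=40204
12. pay 23440 -> balance=17515

17515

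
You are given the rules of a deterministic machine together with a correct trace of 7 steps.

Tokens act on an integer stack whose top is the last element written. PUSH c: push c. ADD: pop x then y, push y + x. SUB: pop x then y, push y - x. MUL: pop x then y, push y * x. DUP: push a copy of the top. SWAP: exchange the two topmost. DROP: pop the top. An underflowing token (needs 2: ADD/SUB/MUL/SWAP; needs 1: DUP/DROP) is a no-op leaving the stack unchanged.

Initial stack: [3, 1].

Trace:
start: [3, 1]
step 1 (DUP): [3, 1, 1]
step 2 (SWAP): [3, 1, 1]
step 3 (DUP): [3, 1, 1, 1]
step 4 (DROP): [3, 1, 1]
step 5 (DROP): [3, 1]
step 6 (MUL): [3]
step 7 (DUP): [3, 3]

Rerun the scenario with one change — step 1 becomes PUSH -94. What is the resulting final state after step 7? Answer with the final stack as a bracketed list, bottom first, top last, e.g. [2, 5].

(re-executing from step 1 with the substitution; state before step 1: [3, 1])
step 1 (PUSH -94): [3, 1, -94]
step 2 (SWAP): [3, -94, 1]
step 3 (DUP): [3, -94, 1, 1]
step 4 (DROP): [3, -94, 1]
step 5 (DROP): [3, -94]
step 6 (MUL): [-282]
step 7 (DUP): [-282, -282]

[-282, -282]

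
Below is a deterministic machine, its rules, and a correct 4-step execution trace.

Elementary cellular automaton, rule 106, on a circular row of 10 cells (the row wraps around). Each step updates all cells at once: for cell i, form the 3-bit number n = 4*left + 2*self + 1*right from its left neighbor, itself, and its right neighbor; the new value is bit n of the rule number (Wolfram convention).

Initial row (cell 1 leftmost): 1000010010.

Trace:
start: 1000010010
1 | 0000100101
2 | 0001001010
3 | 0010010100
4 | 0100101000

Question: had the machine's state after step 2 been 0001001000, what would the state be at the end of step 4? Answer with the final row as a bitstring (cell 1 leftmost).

state after step 2 := 0001001000
3 | 0010010000
4 | 0100100000

0100100000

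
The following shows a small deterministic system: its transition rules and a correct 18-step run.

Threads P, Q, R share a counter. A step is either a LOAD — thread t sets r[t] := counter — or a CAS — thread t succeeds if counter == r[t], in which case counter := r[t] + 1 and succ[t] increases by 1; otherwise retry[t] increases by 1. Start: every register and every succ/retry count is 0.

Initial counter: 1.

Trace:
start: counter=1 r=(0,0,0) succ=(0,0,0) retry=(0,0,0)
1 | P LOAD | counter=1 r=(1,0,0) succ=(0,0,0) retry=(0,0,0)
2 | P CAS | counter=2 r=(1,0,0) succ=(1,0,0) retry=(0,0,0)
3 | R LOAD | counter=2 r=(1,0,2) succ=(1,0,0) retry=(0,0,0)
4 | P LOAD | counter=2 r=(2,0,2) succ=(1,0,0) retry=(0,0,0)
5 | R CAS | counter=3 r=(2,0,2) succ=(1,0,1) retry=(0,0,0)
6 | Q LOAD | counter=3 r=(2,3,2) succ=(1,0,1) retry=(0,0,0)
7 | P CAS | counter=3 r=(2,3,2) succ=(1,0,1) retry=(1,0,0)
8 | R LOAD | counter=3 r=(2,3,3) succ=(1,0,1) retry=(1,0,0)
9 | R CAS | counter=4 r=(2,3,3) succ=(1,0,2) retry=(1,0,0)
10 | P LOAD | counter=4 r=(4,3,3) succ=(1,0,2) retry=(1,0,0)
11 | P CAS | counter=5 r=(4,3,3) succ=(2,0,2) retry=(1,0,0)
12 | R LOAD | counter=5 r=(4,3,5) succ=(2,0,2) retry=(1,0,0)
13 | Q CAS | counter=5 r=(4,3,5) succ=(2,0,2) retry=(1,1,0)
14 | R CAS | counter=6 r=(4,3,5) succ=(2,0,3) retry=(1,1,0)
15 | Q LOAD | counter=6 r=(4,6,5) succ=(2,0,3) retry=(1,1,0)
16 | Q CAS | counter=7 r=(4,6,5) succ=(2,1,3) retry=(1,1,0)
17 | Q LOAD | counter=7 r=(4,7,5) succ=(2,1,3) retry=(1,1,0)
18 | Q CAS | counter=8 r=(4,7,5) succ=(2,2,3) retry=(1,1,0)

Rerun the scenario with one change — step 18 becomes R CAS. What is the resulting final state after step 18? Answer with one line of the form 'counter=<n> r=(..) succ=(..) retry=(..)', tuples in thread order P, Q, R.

(re-executing from step 18 with the substitution; state before step 18: counter=7 r=(4,7,5) succ=(2,1,3) retry=(1,1,0))
18 | R CAS | counter=7 r=(4,7,5) succ=(2,1,3) retry=(1,1,1)

counter=7 r=(4,7,5) succ=(2,1,3) retry=(1,1,1)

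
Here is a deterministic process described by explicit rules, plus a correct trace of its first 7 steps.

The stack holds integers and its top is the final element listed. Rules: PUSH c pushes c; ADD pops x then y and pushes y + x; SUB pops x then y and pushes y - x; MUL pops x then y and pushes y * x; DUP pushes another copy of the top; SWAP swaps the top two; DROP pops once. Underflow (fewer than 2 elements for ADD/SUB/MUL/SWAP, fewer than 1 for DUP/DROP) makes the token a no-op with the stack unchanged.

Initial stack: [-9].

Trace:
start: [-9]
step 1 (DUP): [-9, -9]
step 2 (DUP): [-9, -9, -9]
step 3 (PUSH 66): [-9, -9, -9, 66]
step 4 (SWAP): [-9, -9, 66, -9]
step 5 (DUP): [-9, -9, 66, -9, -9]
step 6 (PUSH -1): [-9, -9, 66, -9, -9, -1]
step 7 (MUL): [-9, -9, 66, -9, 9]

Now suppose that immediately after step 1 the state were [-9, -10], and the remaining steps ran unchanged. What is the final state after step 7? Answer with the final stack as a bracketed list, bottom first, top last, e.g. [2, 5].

[-9, -10, 66, -10, 10]

state after step 1 := [-9, -10]
step 2 (DUP): [-9, -10, -10]
step 3 (PUSH 66): [-9, -10, -10, 66]
step 4 (SWAP): [-9, -10, 66, -10]
step 5 (DUP): [-9, -10, 66, -10, -10]
step 6 (PUSH -1): [-9, -10, 66, -10, -10, -1]
step 7 (MUL): [-9, -10, 66, -10, 10]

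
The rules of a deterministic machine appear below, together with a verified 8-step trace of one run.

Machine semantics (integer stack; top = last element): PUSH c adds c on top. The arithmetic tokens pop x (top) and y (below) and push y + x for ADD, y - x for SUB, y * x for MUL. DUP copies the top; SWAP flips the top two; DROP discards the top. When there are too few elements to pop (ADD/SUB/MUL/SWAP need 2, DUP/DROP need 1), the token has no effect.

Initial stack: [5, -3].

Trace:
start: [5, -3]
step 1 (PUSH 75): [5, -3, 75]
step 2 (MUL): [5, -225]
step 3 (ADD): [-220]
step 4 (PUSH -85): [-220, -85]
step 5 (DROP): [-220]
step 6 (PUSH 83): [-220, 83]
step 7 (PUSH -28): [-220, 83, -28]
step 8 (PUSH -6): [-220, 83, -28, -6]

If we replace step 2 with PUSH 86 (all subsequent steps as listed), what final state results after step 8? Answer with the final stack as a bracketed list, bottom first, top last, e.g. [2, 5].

[5, -3, 161, 83, -28, -6]

(re-executing from step 2 with the substitution; state before step 2: [5, -3, 75])
step 2 (PUSH 86): [5, -3, 75, 86]
step 3 (ADD): [5, -3, 161]
step 4 (PUSH -85): [5, -3, 161, -85]
step 5 (DROP): [5, -3, 161]
step 6 (PUSH 83): [5, -3, 161, 83]
step 7 (PUSH -28): [5, -3, 161, 83, -28]
step 8 (PUSH -6): [5, -3, 161, 83, -28, -6]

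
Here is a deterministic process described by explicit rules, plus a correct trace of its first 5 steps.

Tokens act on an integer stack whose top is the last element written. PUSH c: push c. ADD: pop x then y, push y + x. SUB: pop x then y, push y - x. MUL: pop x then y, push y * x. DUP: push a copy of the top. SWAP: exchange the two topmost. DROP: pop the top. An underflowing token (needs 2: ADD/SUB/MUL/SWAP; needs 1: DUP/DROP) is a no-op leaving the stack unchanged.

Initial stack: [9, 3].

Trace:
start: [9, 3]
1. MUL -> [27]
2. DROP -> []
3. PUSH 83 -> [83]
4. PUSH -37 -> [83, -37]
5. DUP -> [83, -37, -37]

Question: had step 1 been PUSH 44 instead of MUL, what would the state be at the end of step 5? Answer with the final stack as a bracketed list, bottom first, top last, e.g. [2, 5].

(re-executing from step 1 with the substitution; state before step 1: [9, 3])
1. PUSH 44 -> [9, 3, 44]
2. DROP -> [9, 3]
3. PUSH 83 -> [9, 3, 83]
4. PUSH -37 -> [9, 3, 83, -37]
5. DUP -> [9, 3, 83, -37, -37]

[9, 3, 83, -37, -37]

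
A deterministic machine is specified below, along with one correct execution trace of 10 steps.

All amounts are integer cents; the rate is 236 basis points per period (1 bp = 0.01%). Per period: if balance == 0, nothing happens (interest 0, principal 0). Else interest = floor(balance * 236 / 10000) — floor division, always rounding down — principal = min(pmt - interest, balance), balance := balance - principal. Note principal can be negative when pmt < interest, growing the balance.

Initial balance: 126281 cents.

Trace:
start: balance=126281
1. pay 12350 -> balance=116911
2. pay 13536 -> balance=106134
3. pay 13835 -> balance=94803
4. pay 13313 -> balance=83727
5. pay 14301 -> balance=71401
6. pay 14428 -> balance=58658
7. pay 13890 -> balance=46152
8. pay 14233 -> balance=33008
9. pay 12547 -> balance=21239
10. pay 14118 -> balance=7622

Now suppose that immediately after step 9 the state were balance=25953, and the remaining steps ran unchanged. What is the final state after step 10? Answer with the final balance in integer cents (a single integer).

12447

state after step 9 := balance=25953
10. pay 14118 -> balance=12447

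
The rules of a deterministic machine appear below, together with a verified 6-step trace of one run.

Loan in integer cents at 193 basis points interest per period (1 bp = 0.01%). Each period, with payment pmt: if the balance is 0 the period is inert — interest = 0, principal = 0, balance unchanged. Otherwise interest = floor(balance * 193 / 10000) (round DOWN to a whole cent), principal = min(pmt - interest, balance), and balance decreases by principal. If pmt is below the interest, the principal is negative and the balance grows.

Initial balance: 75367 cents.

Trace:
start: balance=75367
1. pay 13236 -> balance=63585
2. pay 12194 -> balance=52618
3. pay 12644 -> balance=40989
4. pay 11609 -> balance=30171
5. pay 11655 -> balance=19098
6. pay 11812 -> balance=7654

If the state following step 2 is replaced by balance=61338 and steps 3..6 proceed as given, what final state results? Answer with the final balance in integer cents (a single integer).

17066

state after step 2 := balance=61338
3. pay 12644 -> balance=49877
4. pay 11609 -> balance=39230
5. pay 11655 -> balance=28332
6. pay 11812 -> balance=17066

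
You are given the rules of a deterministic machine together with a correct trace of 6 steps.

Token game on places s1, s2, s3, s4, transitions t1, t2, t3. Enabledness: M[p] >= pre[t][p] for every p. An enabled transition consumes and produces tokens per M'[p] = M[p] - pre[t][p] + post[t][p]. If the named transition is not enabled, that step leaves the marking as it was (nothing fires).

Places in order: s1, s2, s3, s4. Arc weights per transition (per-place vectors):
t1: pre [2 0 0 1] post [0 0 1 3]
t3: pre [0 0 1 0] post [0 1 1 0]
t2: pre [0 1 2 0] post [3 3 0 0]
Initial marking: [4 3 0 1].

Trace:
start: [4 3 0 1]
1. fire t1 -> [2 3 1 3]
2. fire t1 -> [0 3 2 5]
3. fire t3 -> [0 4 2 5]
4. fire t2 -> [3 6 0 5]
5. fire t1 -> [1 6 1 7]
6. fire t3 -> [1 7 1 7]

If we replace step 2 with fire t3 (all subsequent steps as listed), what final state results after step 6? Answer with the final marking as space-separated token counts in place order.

0 6 2 5

(re-executing from step 2 with the substitution; state before step 2: [2 3 1 3])
2. fire t3 -> [2 4 1 3]
3. fire t3 -> [2 5 1 3]
4. fire t2 -> [2 5 1 3]
5. fire t1 -> [0 5 2 5]
6. fire t3 -> [0 6 2 5]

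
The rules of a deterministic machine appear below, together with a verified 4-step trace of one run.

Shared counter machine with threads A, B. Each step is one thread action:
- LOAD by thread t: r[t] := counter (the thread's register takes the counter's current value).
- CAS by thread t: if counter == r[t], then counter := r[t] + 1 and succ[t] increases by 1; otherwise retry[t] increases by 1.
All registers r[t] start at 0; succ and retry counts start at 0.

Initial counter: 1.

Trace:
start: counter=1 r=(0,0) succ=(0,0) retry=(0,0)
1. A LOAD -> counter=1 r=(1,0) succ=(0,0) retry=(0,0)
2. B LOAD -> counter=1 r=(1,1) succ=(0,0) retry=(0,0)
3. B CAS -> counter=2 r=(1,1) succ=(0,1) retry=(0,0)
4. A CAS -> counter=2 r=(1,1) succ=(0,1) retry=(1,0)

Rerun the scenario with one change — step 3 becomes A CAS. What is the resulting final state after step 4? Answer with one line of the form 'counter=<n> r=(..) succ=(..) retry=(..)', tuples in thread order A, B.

counter=2 r=(1,1) succ=(1,0) retry=(1,0)

(re-executing from step 3 with the substitution; state before step 3: counter=1 r=(1,1) succ=(0,0) retry=(0,0))
3. A CAS -> counter=2 r=(1,1) succ=(1,0) retry=(0,0)
4. A CAS -> counter=2 r=(1,1) succ=(1,0) retry=(1,0)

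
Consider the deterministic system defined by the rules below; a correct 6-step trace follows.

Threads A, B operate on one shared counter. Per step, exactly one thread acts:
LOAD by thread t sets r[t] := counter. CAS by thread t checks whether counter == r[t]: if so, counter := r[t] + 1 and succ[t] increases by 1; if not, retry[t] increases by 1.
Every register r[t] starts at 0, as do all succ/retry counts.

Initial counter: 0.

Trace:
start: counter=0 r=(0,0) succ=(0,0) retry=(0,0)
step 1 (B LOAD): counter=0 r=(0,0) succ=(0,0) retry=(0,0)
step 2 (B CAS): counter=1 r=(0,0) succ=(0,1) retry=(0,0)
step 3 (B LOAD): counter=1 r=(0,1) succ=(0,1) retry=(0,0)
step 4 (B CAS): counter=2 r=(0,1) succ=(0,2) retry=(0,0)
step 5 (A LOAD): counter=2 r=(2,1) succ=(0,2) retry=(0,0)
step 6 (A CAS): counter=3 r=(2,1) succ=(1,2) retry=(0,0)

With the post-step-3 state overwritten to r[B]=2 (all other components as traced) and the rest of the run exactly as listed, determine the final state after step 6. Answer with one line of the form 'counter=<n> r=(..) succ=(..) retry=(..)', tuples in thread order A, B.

counter=2 r=(1,2) succ=(1,1) retry=(0,1)

state after step 3 := counter=1 r=(0,2) succ=(0,1) retry=(0,0)
step 4 (B CAS): counter=1 r=(0,2) succ=(0,1) retry=(0,1)
step 5 (A LOAD): counter=1 r=(1,2) succ=(0,1) retry=(0,1)
step 6 (A CAS): counter=2 r=(1,2) succ=(1,1) retry=(0,1)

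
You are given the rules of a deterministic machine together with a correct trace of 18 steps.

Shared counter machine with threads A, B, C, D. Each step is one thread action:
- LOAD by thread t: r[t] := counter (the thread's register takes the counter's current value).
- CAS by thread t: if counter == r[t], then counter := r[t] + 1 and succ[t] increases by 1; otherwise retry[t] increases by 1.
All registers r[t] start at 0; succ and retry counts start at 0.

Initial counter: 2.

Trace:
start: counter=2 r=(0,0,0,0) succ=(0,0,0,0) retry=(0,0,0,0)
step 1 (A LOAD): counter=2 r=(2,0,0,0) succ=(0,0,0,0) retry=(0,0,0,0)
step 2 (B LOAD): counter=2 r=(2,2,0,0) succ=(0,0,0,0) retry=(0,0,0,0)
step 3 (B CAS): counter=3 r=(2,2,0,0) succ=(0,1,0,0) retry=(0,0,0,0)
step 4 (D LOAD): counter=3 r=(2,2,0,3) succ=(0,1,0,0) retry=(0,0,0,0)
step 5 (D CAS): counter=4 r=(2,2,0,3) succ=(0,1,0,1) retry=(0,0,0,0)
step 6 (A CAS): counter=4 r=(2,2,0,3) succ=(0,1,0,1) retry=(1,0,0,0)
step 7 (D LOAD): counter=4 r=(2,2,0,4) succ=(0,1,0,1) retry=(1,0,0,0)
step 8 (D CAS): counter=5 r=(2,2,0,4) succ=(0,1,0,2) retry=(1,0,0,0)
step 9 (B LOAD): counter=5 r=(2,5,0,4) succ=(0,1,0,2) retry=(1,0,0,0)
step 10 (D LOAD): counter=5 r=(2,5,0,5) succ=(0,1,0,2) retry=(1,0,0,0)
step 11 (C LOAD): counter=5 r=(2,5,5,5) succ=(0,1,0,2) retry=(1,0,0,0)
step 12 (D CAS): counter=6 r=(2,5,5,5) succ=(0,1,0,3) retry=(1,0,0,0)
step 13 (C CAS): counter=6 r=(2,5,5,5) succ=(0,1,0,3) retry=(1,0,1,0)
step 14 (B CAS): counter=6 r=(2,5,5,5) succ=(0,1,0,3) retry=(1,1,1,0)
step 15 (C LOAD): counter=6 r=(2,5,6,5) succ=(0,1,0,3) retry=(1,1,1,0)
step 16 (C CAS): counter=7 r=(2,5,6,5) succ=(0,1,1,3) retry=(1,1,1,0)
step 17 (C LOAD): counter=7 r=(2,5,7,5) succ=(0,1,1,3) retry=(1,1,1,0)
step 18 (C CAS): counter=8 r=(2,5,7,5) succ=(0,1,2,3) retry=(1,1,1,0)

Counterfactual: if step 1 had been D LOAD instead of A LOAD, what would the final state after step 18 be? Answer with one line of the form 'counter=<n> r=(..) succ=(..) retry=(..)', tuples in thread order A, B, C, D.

(re-executing from step 1 with the substitution; state before step 1: counter=2 r=(0,0,0,0) succ=(0,0,0,0) retry=(0,0,0,0))
step 1 (D LOAD): counter=2 r=(0,0,0,2) succ=(0,0,0,0) retry=(0,0,0,0)
step 2 (B LOAD): counter=2 r=(0,2,0,2) succ=(0,0,0,0) retry=(0,0,0,0)
step 3 (B CAS): counter=3 r=(0,2,0,2) succ=(0,1,0,0) retry=(0,0,0,0)
step 4 (D LOAD): counter=3 r=(0,2,0,3) succ=(0,1,0,0) retry=(0,0,0,0)
step 5 (D CAS): counter=4 r=(0,2,0,3) succ=(0,1,0,1) retry=(0,0,0,0)
step 6 (A CAS): counter=4 r=(0,2,0,3) succ=(0,1,0,1) retry=(1,0,0,0)
step 7 (D LOAD): counter=4 r=(0,2,0,4) succ=(0,1,0,1) retry=(1,0,0,0)
step 8 (D CAS): counter=5 r=(0,2,0,4) succ=(0,1,0,2) retry=(1,0,0,0)
step 9 (B LOAD): counter=5 r=(0,5,0,4) succ=(0,1,0,2) retry=(1,0,0,0)
step 10 (D LOAD): counter=5 r=(0,5,0,5) succ=(0,1,0,2) retry=(1,0,0,0)
step 11 (C LOAD): counter=5 r=(0,5,5,5) succ=(0,1,0,2) retry=(1,0,0,0)
step 12 (D CAS): counter=6 r=(0,5,5,5) succ=(0,1,0,3) retry=(1,0,0,0)
step 13 (C CAS): counter=6 r=(0,5,5,5) succ=(0,1,0,3) retry=(1,0,1,0)
step 14 (B CAS): counter=6 r=(0,5,5,5) succ=(0,1,0,3) retry=(1,1,1,0)
step 15 (C LOAD): counter=6 r=(0,5,6,5) succ=(0,1,0,3) retry=(1,1,1,0)
step 16 (C CAS): counter=7 r=(0,5,6,5) succ=(0,1,1,3) retry=(1,1,1,0)
step 17 (C LOAD): counter=7 r=(0,5,7,5) succ=(0,1,1,3) retry=(1,1,1,0)
step 18 (C CAS): counter=8 r=(0,5,7,5) succ=(0,1,2,3) retry=(1,1,1,0)

counter=8 r=(0,5,7,5) succ=(0,1,2,3) retry=(1,1,1,0)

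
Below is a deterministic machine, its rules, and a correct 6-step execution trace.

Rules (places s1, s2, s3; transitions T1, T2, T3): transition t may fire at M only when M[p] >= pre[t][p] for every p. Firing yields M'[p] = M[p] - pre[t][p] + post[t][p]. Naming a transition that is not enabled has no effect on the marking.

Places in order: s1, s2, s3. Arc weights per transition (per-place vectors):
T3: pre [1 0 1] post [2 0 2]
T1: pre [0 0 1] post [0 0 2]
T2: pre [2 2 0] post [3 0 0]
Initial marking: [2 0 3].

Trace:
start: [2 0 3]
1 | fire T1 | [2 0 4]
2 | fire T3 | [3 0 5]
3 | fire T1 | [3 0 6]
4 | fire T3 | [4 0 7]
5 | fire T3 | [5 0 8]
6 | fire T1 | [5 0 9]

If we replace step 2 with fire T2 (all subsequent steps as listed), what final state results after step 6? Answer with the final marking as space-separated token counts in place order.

(re-executing from step 2 with the substitution; state before step 2: [2 0 4])
2 | fire T2 | [2 0 4]
3 | fire T1 | [2 0 5]
4 | fire T3 | [3 0 6]
5 | fire T3 | [4 0 7]
6 | fire T1 | [4 0 8]

4 0 8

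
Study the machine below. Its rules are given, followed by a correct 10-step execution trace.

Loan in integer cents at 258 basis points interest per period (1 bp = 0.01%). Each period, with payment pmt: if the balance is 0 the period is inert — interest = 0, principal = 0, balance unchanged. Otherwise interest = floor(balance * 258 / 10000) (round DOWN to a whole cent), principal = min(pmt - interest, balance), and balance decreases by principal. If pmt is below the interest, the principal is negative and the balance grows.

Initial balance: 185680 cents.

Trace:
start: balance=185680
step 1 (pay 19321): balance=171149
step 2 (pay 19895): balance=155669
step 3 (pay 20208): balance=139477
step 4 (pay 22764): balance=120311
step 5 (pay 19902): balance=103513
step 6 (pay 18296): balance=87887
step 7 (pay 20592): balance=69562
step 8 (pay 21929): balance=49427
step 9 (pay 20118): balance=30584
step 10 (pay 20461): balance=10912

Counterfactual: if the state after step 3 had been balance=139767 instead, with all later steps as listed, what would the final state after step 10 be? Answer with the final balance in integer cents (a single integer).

state after step 3 := balance=139767
step 4 (pay 22764): balance=120608
step 5 (pay 19902): balance=103817
step 6 (pay 18296): balance=88199
step 7 (pay 20592): balance=69882
step 8 (pay 21929): balance=49755
step 9 (pay 20118): balance=30920
step 10 (pay 20461): balance=11256

11256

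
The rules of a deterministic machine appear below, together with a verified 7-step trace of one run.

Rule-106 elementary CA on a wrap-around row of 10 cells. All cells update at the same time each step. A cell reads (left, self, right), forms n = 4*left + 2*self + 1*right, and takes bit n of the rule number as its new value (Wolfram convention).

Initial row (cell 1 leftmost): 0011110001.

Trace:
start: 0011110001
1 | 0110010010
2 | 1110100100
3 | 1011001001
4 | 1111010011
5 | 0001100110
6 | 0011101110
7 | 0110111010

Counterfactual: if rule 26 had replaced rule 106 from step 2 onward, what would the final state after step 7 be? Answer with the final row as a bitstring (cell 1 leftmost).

(re-executing steps 2..7 under rule 26; state before step 2: 0110010010)
2 | 1101101101
3 | 0001001001
4 | 1010110110
5 | 0000100100
6 | 0001011010
7 | 0010010001

0010010001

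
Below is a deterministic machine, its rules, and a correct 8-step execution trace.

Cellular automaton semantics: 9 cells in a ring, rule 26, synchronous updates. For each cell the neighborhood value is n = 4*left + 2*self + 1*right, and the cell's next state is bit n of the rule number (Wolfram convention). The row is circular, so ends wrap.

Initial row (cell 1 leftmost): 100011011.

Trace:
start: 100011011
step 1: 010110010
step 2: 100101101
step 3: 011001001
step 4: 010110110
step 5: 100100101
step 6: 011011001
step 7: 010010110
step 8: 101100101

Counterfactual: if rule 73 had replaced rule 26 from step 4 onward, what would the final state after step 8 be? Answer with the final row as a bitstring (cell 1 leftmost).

011010001

(re-executing steps 4..8 under rule 73; state before step 4: 011001001)
step 4: 011000000
step 5: 011011111
step 6: 011010001
step 7: 011000100
step 8: 011010001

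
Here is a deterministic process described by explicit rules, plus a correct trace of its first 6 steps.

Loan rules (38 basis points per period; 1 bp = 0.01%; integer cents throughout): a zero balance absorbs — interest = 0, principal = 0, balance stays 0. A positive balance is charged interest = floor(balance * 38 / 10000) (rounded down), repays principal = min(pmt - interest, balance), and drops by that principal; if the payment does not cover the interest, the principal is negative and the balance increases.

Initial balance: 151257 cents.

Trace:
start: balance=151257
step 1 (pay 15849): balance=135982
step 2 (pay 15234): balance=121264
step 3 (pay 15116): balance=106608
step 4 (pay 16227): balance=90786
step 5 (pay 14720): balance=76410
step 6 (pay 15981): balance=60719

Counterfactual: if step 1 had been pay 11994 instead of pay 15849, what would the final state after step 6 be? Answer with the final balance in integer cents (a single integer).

64648

(re-executing from step 1 with the substitution; state before step 1: balance=151257)
step 1 (pay 11994): balance=139837
step 2 (pay 15234): balance=125134
step 3 (pay 15116): balance=110493
step 4 (pay 16227): balance=94685
step 5 (pay 14720): balance=80324
step 6 (pay 15981): balance=64648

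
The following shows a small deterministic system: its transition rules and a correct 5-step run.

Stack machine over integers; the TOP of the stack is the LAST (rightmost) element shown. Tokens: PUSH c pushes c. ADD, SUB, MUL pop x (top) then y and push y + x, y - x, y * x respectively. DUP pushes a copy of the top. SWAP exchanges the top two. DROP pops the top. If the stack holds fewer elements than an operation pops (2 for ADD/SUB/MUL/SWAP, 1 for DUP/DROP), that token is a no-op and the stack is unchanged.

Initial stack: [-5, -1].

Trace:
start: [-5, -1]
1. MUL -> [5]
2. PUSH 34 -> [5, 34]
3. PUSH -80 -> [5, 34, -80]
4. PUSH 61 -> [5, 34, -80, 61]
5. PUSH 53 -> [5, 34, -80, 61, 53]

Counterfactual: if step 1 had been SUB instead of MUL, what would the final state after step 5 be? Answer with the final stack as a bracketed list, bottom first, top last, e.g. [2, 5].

(re-executing from step 1 with the substitution; state before step 1: [-5, -1])
1. SUB -> [-4]
2. PUSH 34 -> [-4, 34]
3. PUSH -80 -> [-4, 34, -80]
4. PUSH 61 -> [-4, 34, -80, 61]
5. PUSH 53 -> [-4, 34, -80, 61, 53]

[-4, 34, -80, 61, 53]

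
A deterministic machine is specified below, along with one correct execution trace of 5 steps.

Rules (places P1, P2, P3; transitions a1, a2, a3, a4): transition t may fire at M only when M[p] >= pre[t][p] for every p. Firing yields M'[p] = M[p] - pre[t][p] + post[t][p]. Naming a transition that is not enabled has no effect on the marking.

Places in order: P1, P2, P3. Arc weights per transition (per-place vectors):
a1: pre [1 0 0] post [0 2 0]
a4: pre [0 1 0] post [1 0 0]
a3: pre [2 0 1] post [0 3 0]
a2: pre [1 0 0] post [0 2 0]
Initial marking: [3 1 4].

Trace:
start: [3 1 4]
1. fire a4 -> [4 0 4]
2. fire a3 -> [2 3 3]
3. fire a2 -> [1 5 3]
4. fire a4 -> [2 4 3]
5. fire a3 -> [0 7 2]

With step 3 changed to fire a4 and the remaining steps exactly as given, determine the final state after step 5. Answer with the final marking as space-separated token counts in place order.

2 4 2

(re-executing from step 3 with the substitution; state before step 3: [2 3 3])
3. fire a4 -> [3 2 3]
4. fire a4 -> [4 1 3]
5. fire a3 -> [2 4 2]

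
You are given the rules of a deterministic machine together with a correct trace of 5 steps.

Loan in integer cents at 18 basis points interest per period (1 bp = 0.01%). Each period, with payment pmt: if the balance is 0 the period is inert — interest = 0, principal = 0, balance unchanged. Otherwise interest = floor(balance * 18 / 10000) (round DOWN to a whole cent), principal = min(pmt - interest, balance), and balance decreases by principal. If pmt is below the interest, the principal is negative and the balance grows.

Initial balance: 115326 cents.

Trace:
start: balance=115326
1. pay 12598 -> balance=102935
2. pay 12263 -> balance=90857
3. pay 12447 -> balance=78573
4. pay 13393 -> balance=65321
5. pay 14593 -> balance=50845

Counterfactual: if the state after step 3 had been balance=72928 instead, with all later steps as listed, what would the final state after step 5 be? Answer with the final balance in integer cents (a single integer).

45180

state after step 3 := balance=72928
4. pay 13393 -> balance=59666
5. pay 14593 -> balance=45180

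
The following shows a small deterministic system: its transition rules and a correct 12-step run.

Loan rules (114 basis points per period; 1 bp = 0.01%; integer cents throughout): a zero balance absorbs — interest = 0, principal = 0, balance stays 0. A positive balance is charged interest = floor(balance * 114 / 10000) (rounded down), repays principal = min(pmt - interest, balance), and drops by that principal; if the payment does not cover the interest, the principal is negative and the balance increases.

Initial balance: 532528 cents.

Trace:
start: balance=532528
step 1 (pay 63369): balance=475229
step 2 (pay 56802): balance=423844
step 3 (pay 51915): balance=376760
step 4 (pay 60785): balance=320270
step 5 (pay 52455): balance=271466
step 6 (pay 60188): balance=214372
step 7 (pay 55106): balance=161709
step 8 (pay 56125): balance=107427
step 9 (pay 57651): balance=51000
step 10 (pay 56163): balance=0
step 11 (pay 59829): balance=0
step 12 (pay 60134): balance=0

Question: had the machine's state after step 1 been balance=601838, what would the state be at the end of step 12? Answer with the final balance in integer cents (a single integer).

18089

state after step 1 := balance=601838
step 2 (pay 56802): balance=551896
step 3 (pay 51915): balance=506272
step 4 (pay 60785): balance=451258
step 5 (pay 52455): balance=403947
step 6 (pay 60188): balance=348363
step 7 (pay 55106): balance=297228
step 8 (pay 56125): balance=244491
step 9 (pay 57651): balance=189627
step 10 (pay 56163): balance=135625
step 11 (pay 59829): balance=77342
step 12 (pay 60134): balance=18089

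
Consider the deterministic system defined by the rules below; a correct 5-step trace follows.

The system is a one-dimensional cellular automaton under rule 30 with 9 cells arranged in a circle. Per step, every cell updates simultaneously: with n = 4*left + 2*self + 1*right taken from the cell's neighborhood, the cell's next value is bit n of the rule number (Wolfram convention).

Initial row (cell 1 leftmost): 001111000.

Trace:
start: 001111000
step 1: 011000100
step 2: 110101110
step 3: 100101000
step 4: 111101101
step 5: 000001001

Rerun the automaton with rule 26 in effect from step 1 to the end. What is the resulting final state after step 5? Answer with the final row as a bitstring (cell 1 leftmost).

(re-executing steps 1..5 under rule 26; state before step 1: 001111000)
step 1: 011000100
step 2: 110101010
step 3: 100000000
step 4: 010000001
step 5: 001000010

001000010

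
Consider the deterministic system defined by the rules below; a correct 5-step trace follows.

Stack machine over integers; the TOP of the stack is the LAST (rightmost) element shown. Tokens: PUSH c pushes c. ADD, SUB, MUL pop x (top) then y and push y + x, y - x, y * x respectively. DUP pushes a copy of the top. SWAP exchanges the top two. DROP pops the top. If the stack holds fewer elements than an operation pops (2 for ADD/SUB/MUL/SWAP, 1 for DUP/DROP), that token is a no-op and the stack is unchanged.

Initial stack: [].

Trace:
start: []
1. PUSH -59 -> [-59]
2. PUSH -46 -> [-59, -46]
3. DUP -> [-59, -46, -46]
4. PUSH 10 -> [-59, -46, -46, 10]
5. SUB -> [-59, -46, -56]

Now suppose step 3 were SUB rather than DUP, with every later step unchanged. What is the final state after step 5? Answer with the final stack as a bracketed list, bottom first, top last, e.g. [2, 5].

(re-executing from step 3 with the substitution; state before step 3: [-59, -46])
3. SUB -> [-13]
4. PUSH 10 -> [-13, 10]
5. SUB -> [-23]

[-23]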